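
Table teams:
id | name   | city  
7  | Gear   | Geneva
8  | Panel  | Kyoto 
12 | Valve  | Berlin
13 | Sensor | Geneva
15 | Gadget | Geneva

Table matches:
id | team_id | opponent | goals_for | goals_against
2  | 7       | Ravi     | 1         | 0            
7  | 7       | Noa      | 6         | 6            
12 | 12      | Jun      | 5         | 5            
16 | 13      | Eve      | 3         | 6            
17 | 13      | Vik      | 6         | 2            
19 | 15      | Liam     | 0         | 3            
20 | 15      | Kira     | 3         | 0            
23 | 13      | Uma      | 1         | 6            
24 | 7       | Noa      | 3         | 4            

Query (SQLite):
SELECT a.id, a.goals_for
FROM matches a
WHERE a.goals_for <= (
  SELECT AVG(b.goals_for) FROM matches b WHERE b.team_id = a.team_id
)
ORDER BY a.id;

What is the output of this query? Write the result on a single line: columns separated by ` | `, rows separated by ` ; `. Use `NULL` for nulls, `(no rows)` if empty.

2 | 1 ; 12 | 5 ; 16 | 3 ; 19 | 0 ; 23 | 1 ; 24 | 3

For each matches row a, compute AVG(goals_for) over rows sharing a.team_id.
Keep row a if a.goals_for <= that per-group AVG.
  team_id=7: AVG(goals_for) = 3.333333
  team_id=12: AVG(goals_for) = 5.0
  team_id=13: AVG(goals_for) = 3.333333
  team_id=15: AVG(goals_for) = 1.5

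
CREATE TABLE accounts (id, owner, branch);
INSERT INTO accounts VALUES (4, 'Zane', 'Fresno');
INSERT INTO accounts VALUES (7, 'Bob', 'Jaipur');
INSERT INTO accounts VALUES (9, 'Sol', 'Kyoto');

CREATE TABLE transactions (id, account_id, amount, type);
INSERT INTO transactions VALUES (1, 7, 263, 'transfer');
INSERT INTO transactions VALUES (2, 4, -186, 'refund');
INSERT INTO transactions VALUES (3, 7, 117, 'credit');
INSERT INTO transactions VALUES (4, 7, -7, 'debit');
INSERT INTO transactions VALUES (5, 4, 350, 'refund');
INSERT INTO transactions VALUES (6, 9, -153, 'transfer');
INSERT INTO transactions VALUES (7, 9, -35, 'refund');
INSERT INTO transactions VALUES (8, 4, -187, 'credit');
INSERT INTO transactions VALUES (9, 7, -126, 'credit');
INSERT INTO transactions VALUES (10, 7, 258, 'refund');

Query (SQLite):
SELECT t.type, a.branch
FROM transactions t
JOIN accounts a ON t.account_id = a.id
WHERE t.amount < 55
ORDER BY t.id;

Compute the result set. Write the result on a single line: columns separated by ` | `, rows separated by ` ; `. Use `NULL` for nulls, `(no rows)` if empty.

refund | Fresno ; debit | Jaipur ; transfer | Kyoto ; refund | Kyoto ; credit | Fresno ; credit | Jaipur

Each transactions row matches the accounts row where account_id = accounts.id.
Then keep rows with t.amount < 55.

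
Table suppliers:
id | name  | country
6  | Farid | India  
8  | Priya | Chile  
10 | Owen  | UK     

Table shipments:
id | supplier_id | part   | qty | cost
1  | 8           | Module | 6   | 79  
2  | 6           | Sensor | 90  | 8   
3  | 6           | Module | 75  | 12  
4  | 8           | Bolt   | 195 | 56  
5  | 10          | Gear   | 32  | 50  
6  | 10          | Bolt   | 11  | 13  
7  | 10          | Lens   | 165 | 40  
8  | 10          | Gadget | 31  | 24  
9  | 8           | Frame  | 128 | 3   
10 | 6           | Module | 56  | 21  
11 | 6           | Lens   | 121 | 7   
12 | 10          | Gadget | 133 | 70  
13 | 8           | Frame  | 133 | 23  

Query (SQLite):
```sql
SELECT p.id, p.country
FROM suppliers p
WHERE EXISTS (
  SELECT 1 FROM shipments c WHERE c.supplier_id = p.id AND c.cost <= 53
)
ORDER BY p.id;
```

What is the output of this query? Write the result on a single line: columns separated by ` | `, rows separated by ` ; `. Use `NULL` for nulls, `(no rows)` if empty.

6 | India ; 8 | Chile ; 10 | UK

For each suppliers row, check whether any shipments with matching supplier_id has cost <= 53.
Keep rows where that is true.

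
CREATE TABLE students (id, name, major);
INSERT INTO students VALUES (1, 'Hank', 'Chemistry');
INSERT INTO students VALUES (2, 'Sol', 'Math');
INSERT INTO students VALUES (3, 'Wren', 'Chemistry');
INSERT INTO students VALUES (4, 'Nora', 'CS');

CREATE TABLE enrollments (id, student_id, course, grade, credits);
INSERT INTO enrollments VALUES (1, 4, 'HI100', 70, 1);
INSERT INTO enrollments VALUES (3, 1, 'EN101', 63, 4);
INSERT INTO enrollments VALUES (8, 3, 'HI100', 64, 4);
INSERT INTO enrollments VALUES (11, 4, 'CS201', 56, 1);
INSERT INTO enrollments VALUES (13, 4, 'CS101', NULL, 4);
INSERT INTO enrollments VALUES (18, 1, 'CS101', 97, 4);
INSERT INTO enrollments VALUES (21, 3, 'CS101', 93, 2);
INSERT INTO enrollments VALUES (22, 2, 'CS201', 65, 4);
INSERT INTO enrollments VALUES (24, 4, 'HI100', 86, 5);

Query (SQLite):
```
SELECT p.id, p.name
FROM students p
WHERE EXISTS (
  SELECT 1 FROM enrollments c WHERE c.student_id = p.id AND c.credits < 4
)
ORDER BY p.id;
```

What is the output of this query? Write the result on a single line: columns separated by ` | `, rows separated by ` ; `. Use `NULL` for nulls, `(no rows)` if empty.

For each students row, check whether any enrollments with matching student_id has credits < 4.
Keep rows where that is true.

3 | Wren ; 4 | Nora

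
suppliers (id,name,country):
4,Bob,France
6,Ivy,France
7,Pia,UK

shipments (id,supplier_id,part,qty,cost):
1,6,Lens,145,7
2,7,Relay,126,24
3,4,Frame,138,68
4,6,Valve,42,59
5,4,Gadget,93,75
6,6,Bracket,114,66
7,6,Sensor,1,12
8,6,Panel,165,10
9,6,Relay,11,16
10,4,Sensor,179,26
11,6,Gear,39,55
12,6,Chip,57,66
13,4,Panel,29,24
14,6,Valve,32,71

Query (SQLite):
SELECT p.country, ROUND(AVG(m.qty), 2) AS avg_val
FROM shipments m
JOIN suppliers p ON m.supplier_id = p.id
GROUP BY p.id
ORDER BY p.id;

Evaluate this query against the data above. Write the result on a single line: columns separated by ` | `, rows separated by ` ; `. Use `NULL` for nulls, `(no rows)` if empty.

France | 109.75 ; France | 67.33 ; UK | 126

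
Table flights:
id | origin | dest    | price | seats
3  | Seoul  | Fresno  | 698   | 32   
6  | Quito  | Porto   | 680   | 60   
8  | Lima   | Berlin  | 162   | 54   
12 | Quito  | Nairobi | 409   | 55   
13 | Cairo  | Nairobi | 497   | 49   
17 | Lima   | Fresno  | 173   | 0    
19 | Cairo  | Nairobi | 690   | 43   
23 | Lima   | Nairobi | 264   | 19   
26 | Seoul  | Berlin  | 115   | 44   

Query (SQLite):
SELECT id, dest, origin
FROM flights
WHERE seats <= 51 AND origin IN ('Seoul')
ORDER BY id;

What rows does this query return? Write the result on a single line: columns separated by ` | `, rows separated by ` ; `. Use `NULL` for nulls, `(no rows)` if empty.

3 | Fresno | Seoul ; 26 | Berlin | Seoul

seats <= 51: ids {3, 13, 17, 19, 23, 26}
origin IN ('Seoul'): ids {3, 26}
Combine with AND.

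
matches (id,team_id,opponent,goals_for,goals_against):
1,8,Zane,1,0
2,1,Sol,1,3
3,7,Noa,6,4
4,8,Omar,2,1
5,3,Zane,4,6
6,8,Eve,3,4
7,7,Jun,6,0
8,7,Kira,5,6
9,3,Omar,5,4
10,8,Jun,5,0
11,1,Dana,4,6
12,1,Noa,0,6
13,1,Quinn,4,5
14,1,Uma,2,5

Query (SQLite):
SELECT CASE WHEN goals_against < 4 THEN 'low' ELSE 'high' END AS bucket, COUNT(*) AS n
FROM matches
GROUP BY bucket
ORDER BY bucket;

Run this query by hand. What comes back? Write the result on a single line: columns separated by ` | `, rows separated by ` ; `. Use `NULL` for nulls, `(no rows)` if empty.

high | 9 ; low | 5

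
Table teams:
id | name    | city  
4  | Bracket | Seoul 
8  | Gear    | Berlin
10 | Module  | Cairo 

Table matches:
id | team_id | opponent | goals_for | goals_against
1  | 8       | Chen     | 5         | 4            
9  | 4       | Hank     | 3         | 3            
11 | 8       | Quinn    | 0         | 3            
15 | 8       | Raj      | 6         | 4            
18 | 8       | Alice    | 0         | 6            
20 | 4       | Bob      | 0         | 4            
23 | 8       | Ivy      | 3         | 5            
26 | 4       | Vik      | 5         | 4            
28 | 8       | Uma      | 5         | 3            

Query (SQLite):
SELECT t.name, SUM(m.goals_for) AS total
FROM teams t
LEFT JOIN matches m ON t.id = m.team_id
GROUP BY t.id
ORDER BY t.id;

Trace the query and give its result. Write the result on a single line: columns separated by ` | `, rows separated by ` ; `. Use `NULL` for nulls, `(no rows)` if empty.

Bracket | 8 ; Gear | 19 ; Module | NULL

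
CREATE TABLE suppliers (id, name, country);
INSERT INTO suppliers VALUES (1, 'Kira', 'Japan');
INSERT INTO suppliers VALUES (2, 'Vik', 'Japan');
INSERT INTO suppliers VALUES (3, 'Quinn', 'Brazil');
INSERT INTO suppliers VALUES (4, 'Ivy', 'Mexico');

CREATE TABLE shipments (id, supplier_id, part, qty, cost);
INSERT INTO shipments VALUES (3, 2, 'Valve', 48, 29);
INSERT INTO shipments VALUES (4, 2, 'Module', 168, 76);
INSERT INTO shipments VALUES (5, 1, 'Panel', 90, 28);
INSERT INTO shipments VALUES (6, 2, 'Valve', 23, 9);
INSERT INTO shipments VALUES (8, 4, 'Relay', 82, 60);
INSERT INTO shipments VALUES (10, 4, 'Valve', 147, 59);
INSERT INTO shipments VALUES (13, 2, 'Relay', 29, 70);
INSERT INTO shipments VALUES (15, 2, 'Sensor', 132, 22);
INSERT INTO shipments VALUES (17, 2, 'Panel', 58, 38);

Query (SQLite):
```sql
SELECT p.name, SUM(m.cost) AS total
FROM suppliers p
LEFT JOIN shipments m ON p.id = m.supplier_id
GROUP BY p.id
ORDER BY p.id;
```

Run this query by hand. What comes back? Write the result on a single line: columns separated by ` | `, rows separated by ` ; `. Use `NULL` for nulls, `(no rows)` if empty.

Kira | 28 ; Vik | 244 ; Quinn | NULL ; Ivy | 119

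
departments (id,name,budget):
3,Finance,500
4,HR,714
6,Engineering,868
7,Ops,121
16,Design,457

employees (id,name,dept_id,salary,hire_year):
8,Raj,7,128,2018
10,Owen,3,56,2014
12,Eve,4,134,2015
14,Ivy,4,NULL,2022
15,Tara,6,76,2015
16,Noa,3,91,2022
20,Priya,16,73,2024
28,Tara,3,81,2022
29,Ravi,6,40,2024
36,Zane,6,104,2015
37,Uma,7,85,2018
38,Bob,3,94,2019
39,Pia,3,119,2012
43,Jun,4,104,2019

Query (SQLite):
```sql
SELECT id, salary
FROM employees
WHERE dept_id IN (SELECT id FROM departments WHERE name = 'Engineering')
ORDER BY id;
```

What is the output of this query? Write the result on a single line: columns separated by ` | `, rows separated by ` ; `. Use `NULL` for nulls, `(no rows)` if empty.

Inner query: departments.id where name = 'Engineering'.
Outer: keep employees rows whose dept_id is in that set.
Inner query → {6}

15 | 76 ; 29 | 40 ; 36 | 104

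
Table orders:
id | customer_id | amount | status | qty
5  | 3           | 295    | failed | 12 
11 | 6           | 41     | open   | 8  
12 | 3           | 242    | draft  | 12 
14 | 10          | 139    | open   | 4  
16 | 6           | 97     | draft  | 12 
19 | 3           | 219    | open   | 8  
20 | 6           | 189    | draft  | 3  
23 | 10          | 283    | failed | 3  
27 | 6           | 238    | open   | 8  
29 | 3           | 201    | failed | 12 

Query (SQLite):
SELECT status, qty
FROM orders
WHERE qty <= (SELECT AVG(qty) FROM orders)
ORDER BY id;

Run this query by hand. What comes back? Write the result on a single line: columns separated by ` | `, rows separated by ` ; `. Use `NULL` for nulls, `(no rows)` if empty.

Scalar subquery: AVG(qty) over all orders rows = 8.2.
Keep rows where qty <= that value.

open | 8 ; open | 4 ; open | 8 ; draft | 3 ; failed | 3 ; open | 8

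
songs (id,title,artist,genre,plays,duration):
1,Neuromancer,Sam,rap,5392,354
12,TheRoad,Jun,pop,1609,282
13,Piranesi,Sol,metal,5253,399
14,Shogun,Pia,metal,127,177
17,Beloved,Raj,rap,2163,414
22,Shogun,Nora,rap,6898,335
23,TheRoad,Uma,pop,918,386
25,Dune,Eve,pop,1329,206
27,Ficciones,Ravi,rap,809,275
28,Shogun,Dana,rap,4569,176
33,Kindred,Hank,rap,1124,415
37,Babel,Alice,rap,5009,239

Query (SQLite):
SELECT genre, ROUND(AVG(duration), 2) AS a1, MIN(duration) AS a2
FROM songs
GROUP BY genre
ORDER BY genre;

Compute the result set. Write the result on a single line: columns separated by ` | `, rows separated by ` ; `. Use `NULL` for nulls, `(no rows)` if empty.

Group songs by genre.
Per group compute: ROUND(AVG(duration), 2), MIN(duration).
  metal: ids {13, 14} → ROUND(AVG(duration), 2)=288, MIN(duration)=177
  pop: ids {12, 23, 25} → ROUND(AVG(duration), 2)=291.33, MIN(duration)=206
  rap: ids {1, 17, 22, 27, 28, 33, 37} → ROUND(AVG(duration), 2)=315.43, MIN(duration)=176

metal | 288 | 177 ; pop | 291.33 | 206 ; rap | 315.43 | 176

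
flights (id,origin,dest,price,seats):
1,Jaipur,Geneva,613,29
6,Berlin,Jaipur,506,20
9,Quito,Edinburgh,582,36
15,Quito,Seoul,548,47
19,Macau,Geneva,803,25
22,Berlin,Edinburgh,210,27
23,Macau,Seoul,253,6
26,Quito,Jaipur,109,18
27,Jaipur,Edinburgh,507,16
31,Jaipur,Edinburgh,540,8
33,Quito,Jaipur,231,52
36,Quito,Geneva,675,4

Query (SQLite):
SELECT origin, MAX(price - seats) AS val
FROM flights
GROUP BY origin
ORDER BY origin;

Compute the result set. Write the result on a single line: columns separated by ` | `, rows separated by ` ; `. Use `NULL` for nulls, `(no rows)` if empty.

For each row compute price - seats.
Group by origin; take MAX of the expression per group.
  Berlin: ids {6, 22} → MAX(price - seats)=486
  Jaipur: ids {1, 27, 31} → MAX(price - seats)=584
  Macau: ids {19, 23} → MAX(price - seats)=778
  Quito: ids {9, 15, 26, 33, 36} → MAX(price - seats)=671

Berlin | 486 ; Jaipur | 584 ; Macau | 778 ; Quito | 671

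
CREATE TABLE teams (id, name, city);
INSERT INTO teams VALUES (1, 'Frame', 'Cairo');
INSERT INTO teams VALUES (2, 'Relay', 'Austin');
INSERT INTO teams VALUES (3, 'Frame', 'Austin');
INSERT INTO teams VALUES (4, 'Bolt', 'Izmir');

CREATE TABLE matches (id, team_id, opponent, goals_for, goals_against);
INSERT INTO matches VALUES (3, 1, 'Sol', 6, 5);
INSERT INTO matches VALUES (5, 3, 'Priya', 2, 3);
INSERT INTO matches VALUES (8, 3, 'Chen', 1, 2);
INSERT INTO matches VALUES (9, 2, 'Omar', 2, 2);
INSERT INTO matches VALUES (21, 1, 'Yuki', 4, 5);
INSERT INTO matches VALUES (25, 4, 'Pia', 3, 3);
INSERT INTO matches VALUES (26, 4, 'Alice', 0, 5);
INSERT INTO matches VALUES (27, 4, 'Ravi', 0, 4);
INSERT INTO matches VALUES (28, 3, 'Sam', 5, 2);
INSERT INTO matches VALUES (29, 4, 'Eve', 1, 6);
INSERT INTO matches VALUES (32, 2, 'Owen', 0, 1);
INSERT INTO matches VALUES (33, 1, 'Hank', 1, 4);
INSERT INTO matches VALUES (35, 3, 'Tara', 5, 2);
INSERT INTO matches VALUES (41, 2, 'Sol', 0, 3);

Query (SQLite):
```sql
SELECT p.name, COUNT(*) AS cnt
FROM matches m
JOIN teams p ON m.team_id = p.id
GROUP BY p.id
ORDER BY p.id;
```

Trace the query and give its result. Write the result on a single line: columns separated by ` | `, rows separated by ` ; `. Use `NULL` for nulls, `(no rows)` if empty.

Join each matches row to its teams via team_id.
Group joined rows by teams.id; compute COUNT(*) per group.
  1: ids {3, 21, 33} → COUNT(*)=3
  2: ids {9, 32, 41} → COUNT(*)=3
  3: ids {5, 8, 28, 35} → COUNT(*)=4
  4: ids {25, 26, 27, 29} → COUNT(*)=4

Frame | 3 ; Relay | 3 ; Frame | 4 ; Bolt | 4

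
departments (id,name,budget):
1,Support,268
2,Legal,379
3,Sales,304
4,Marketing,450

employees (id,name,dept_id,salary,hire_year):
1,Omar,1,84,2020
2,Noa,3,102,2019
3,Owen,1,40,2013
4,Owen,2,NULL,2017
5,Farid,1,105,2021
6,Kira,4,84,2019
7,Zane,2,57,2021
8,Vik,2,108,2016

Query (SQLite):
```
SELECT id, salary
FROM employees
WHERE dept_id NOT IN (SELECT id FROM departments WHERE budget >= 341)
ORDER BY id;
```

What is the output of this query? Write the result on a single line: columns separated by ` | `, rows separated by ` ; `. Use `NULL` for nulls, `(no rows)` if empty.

Inner query: departments.id where budget >= 341.
Outer: keep employees rows whose dept_id is not in that set.
Inner query → {2, 4}

1 | 84 ; 2 | 102 ; 3 | 40 ; 5 | 105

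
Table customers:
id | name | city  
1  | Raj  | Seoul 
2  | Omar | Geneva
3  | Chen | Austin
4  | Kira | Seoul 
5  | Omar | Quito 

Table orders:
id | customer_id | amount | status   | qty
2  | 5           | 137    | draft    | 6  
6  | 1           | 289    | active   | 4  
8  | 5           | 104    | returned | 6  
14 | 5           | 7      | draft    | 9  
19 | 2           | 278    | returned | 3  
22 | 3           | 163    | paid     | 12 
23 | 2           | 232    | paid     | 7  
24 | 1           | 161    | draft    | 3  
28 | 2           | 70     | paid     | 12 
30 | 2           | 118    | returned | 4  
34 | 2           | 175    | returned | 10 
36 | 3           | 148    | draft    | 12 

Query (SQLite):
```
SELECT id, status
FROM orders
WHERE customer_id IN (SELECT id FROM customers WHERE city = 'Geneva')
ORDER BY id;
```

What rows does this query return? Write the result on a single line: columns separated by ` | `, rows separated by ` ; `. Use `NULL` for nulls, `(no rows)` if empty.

Inner query: customers.id where city = 'Geneva'.
Outer: keep orders rows whose customer_id is in that set.
Inner query → {2}

19 | returned ; 23 | paid ; 28 | paid ; 30 | returned ; 34 | returned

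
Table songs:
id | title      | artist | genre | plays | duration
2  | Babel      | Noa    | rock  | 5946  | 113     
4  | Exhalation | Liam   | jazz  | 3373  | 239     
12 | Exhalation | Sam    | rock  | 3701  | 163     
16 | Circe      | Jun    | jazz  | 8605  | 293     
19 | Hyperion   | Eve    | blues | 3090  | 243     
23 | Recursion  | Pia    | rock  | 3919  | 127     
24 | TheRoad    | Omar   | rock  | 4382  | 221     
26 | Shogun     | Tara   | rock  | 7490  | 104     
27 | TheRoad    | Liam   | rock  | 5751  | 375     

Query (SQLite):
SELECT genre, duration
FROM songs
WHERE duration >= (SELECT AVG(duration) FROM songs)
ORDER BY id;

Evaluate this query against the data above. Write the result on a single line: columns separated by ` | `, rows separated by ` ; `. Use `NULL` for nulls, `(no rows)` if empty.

Scalar subquery: AVG(duration) over all songs rows = 208.666667 (≈; comparison uses full precision).
Keep rows where duration >= that value.

jazz | 239 ; jazz | 293 ; blues | 243 ; rock | 221 ; rock | 375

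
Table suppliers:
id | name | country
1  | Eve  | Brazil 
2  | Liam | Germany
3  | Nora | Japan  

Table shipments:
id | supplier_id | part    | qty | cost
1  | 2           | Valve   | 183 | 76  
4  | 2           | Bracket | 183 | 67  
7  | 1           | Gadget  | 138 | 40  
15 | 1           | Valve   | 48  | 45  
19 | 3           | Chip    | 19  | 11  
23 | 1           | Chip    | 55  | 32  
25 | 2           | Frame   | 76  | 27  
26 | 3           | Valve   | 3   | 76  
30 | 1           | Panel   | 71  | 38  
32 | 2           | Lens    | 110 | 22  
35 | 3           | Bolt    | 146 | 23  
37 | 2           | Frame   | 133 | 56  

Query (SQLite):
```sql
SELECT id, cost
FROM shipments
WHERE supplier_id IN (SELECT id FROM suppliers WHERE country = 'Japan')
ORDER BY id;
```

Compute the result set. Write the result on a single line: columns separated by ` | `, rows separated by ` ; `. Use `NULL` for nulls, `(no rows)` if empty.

19 | 11 ; 26 | 76 ; 35 | 23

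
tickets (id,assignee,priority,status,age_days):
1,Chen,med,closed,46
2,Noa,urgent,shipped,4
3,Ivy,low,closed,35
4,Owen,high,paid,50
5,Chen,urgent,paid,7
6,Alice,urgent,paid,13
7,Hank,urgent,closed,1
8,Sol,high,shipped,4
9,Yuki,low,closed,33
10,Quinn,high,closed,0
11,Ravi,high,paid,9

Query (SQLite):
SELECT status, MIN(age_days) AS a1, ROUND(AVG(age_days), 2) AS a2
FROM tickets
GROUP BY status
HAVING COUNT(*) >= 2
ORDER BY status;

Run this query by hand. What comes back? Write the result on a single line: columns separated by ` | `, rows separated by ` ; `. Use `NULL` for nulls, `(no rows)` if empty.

Group tickets by status.
Per group compute: MIN(age_days), ROUND(AVG(age_days), 2).
HAVING: drop groups with fewer than 2 rows.
  closed: ids {1, 3, 7, 9, 10} → MIN(age_days)=0, ROUND(AVG(age_days), 2)=23
  paid: ids {4, 5, 6, 11} → MIN(age_days)=7, ROUND(AVG(age_days), 2)=19.75
  shipped: ids {2, 8} → MIN(age_days)=4, ROUND(AVG(age_days), 2)=4

closed | 0 | 23 ; paid | 7 | 19.75 ; shipped | 4 | 4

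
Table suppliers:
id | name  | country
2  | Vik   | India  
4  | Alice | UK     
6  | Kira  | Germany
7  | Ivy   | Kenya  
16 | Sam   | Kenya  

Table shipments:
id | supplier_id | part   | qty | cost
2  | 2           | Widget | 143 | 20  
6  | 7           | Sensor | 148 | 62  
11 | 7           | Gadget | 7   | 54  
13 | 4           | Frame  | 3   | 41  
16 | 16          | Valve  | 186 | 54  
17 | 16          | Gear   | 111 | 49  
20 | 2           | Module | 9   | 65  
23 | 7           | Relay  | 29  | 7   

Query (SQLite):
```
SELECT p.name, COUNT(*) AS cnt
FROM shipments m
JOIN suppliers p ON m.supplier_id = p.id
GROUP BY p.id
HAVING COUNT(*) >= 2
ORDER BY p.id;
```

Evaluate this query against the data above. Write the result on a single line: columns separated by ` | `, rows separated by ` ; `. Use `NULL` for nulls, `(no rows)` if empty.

Vik | 2 ; Ivy | 3 ; Sam | 2

Join each shipments row to its suppliers via supplier_id.
Group joined rows by suppliers.id; compute COUNT(*) per group.
HAVING: keep groups with count ≥ 2.
  2: ids {2, 20} → COUNT(*)=2
  4: ids {13} → COUNT(*)=1
  7: ids {6, 11, 23} → COUNT(*)=3
  16: ids {16, 17} → COUNT(*)=2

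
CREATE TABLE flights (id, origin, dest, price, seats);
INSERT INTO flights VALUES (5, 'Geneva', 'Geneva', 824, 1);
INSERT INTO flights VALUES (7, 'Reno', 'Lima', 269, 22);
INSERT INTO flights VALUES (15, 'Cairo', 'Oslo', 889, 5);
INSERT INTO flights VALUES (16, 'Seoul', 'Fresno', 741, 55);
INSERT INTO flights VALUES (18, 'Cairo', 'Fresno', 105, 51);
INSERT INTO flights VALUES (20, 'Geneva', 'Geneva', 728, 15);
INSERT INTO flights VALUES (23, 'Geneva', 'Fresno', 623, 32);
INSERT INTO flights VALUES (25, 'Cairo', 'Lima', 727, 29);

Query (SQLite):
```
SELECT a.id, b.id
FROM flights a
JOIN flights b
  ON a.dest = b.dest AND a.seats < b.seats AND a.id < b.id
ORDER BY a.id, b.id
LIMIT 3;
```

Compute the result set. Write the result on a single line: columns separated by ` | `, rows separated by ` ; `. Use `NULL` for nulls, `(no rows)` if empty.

5 | 20 ; 7 | 25

Pairs (a,b) with same dest, a.seats < b.seats, a.id < b.id.
dest groups: Fresno:{16,18,23} Geneva:{5,20} Lima:{7,25} Oslo:{15}
Ordered by (a.id, b.id); first 3.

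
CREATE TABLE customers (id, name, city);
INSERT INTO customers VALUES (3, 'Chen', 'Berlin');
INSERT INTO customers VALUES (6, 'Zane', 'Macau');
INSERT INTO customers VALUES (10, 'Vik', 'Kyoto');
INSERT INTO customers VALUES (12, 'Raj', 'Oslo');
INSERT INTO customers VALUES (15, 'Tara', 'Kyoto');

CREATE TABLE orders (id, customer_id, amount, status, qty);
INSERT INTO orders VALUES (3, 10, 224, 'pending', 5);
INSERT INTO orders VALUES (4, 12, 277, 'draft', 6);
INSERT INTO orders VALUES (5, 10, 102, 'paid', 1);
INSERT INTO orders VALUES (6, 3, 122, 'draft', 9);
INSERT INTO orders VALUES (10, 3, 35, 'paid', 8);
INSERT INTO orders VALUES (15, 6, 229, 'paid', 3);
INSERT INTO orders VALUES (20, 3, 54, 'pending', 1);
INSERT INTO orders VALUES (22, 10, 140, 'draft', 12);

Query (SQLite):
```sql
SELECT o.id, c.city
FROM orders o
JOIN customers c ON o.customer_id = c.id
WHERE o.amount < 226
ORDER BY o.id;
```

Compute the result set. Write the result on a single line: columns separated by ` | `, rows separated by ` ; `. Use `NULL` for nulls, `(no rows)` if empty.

Each orders row matches the customers row where customer_id = customers.id.
Then keep rows with o.amount < 226.

3 | Kyoto ; 5 | Kyoto ; 6 | Berlin ; 10 | Berlin ; 20 | Berlin ; 22 | Kyoto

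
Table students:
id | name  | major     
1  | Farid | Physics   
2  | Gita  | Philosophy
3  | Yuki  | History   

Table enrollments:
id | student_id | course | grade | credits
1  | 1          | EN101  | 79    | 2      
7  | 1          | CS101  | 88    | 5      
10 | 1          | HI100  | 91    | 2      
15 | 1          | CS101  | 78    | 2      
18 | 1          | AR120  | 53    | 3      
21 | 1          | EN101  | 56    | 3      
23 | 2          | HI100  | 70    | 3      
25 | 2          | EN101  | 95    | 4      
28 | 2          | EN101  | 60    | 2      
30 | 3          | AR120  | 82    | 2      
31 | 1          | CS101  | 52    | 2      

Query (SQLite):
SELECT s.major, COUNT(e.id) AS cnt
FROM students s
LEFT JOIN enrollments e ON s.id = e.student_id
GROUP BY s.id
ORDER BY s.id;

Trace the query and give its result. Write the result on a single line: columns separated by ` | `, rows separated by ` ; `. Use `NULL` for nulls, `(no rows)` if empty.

Physics | 7 ; Philosophy | 3 ; History | 1

LEFT JOIN keeps every students row; unmatched ones get NULL for enrollments columns.
Group by students.id and compute COUNT(e.id). COUNT(col) of an all-NULL group is 0.
  1: ids {1, 7, 10, 15, 18, 21, 31} → COUNT(e.id)=7
  2: ids {23, 25, 28} → COUNT(e.id)=3
  3: ids {30} → COUNT(e.id)=1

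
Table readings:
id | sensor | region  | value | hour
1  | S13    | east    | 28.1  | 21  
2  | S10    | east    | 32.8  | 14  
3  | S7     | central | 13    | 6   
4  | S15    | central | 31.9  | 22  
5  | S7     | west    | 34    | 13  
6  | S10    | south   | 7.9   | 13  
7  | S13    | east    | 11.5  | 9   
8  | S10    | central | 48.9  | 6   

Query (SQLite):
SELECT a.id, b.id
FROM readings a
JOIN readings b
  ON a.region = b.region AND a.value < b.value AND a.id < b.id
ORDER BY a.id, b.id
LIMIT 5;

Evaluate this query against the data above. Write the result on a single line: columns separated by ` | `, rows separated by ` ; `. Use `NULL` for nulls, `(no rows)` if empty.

1 | 2 ; 3 | 4 ; 3 | 8 ; 4 | 8

Pairs (a,b) with same region, a.value < b.value, a.id < b.id.
region groups: central:{3,4,8} east:{1,2,7} south:{6} west:{5}
Ordered by (a.id, b.id); first 5.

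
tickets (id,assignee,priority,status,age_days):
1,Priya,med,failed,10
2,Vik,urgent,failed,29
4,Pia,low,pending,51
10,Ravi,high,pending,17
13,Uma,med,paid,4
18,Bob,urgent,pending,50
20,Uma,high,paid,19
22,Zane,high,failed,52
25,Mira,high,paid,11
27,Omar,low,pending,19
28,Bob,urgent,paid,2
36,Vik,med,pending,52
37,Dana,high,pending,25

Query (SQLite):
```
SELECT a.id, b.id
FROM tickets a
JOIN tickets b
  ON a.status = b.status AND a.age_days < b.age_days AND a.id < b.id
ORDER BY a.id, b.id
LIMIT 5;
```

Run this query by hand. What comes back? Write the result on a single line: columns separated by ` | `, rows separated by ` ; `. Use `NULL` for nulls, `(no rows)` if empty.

1 | 2 ; 1 | 22 ; 2 | 22 ; 4 | 36 ; 10 | 18

Pairs (a,b) with same status, a.age_days < b.age_days, a.id < b.id.
status groups: failed:{1,2,22} paid:{13,20,25,28} pending:{4,10,18,27,36,37}
Ordered by (a.id, b.id); first 5.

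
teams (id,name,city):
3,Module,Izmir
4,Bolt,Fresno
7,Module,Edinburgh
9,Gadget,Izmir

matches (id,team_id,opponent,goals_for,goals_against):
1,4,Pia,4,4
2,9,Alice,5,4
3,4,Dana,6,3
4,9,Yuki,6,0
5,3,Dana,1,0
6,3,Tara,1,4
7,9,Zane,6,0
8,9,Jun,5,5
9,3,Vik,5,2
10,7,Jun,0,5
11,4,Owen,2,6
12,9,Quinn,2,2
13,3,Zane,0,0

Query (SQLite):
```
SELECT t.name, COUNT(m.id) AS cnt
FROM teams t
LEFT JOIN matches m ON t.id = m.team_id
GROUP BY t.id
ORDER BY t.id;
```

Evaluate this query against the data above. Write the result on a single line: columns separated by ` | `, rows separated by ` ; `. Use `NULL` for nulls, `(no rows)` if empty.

Module | 4 ; Bolt | 3 ; Module | 1 ; Gadget | 5

LEFT JOIN keeps every teams row; unmatched ones get NULL for matches columns.
Group by teams.id and compute COUNT(m.id). COUNT(col) of an all-NULL group is 0.
  3: ids {5, 6, 9, 13} → COUNT(m.id)=4
  4: ids {1, 3, 11} → COUNT(m.id)=3
  7: ids {10} → COUNT(m.id)=1
  9: ids {2, 4, 7, 8, 12} → COUNT(m.id)=5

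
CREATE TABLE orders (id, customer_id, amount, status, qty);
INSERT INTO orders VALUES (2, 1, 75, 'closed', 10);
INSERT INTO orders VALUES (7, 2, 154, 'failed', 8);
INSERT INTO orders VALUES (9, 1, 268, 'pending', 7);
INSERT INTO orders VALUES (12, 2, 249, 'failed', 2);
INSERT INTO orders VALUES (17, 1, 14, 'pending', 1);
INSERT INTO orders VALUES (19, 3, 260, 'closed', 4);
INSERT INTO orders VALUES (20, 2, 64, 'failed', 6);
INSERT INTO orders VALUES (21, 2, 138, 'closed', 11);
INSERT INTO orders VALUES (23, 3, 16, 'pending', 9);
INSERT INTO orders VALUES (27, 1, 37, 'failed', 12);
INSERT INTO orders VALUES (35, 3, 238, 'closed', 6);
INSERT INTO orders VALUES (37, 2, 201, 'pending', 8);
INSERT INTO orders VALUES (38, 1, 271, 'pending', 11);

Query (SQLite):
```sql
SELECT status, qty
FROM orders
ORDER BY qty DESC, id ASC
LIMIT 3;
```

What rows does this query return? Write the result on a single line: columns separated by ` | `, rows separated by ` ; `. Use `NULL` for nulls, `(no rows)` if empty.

failed | 12 ; closed | 11 ; pending | 11

Sort by qty desc, tiebreak id asc: (12, id=27), (11, id=21), (11, id=38), (10, id=2), (9, id=23), (8, id=7) …. Take first 3.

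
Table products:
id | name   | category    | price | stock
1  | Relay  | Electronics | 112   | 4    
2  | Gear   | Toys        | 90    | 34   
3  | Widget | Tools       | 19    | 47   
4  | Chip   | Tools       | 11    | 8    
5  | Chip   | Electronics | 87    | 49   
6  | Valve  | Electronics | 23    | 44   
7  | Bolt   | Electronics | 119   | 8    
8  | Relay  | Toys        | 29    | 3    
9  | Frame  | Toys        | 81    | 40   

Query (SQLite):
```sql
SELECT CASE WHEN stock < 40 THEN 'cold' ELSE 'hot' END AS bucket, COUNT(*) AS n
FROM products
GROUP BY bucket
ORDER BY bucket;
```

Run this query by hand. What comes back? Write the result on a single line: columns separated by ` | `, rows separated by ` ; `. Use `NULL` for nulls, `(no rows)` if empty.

Bucket rows by stock < 40 → 'cold' else 'hot'; count each bucket.

cold | 5 ; hot | 4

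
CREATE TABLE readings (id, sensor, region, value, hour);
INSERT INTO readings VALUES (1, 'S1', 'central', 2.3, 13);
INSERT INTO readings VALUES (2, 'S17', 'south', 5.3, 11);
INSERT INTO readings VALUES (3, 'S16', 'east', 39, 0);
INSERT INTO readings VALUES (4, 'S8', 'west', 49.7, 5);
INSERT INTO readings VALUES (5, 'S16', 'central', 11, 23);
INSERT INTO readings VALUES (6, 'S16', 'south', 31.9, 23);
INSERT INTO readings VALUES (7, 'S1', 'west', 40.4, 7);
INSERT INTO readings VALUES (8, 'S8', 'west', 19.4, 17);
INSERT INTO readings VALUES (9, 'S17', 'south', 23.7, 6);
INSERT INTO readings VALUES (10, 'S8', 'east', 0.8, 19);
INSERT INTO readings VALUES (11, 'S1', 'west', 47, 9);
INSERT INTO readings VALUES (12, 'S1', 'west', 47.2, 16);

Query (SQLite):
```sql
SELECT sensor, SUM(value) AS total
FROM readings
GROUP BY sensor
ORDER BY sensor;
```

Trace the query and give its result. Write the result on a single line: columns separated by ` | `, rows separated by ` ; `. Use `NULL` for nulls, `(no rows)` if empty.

S1 | 136.9 ; S16 | 81.9 ; S17 | 29 ; S8 | 69.9

Partition readings by sensor; compute SUM(value) within each group.
  S1: ids {1, 7, 11, 12} → SUM(value)=136.9
  S16: ids {3, 5, 6} → SUM(value)=81.9
  S17: ids {2, 9} → SUM(value)=29
  S8: ids {4, 8, 10} → SUM(value)=69.9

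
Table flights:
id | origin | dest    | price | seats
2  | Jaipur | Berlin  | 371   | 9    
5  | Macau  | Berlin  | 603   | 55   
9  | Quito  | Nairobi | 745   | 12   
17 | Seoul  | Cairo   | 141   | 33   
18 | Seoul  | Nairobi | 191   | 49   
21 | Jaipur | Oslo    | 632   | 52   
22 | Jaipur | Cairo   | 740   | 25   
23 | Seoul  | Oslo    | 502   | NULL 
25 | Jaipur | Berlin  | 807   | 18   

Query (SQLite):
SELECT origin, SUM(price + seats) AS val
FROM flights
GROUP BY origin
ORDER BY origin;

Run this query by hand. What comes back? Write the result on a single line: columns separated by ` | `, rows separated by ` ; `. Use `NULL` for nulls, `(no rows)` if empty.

Jaipur | 2654 ; Macau | 658 ; Quito | 757 ; Seoul | 414

For each row compute price + seats.
Group by origin; take SUM of the expression per group.
  Jaipur: ids {2, 21, 22, 25} → SUM(price + seats)=2654
  Macau: ids {5} → SUM(price + seats)=658
  Quito: ids {9} → SUM(price + seats)=757
  Seoul: ids {17, 18, 23} → SUM(price + seats)=414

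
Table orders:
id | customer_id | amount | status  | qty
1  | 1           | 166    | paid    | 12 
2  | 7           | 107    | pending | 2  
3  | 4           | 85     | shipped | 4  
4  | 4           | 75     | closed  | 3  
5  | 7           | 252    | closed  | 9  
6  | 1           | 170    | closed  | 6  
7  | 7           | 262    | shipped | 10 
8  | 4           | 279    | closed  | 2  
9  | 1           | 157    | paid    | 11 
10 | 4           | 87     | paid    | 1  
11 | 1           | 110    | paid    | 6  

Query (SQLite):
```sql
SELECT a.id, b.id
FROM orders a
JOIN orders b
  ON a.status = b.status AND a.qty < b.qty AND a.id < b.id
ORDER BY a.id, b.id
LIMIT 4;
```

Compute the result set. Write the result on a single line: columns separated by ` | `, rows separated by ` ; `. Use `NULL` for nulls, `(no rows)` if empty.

Pairs (a,b) with same status, a.qty < b.qty, a.id < b.id.
status groups: closed:{4,5,6,8} paid:{1,9,10,11} pending:{2} shipped:{3,7}
Ordered by (a.id, b.id); first 4.

3 | 7 ; 4 | 5 ; 4 | 6 ; 10 | 11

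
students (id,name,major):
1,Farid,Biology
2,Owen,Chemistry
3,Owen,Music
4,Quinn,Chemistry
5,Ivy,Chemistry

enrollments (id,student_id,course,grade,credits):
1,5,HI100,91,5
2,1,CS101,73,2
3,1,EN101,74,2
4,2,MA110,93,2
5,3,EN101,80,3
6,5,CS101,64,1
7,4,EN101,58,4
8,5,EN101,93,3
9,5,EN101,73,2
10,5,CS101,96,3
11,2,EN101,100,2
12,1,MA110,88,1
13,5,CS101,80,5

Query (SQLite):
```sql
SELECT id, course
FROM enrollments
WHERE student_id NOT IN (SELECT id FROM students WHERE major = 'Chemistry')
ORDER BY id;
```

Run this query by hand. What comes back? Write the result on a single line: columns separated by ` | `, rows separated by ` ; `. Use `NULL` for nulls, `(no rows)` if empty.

2 | CS101 ; 3 | EN101 ; 5 | EN101 ; 12 | MA110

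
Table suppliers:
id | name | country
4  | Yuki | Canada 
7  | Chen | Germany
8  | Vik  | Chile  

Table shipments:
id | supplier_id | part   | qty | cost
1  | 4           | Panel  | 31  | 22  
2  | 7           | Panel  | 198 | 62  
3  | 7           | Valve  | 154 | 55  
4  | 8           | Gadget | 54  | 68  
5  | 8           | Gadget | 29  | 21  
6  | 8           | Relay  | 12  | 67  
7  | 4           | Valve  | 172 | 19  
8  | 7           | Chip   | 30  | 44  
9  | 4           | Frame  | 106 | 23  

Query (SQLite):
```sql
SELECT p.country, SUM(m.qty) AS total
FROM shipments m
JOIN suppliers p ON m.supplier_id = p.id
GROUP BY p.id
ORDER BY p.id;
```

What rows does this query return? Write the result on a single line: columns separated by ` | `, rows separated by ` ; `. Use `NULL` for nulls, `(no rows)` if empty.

Join each shipments row to its suppliers via supplier_id.
Group joined rows by suppliers.id; compute SUM(m.qty) per group.
  4: ids {1, 7, 9} → SUM(m.qty)=309
  7: ids {2, 3, 8} → SUM(m.qty)=382
  8: ids {4, 5, 6} → SUM(m.qty)=95

Canada | 309 ; Germany | 382 ; Chile | 95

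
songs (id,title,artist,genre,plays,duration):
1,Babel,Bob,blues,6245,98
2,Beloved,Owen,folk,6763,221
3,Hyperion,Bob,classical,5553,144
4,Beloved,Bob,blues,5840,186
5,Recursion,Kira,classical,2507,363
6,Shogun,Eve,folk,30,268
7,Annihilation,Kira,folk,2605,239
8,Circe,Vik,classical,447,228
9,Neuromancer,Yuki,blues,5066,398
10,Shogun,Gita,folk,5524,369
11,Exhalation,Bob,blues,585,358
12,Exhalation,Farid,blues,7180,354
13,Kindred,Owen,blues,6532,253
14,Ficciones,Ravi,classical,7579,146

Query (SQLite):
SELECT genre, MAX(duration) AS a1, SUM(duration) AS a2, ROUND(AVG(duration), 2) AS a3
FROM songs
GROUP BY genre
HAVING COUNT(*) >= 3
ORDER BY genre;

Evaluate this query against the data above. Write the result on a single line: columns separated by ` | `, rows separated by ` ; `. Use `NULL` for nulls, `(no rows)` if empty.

blues | 398 | 1647 | 274.5 ; classical | 363 | 881 | 220.25 ; folk | 369 | 1097 | 274.25

Group songs by genre.
Per group compute: MAX(duration), SUM(duration), ROUND(AVG(duration), 2).
HAVING: drop groups with fewer than 3 rows.
  blues: ids {1, 4, 9, 11, 12, 13} → MAX(duration)=398, SUM(duration)=1647, ROUND(AVG(duration), 2)=274.5
  classical: ids {3, 5, 8, 14} → MAX(duration)=363, SUM(duration)=881, ROUND(AVG(duration), 2)=220.25
  folk: ids {2, 6, 7, 10} → MAX(duration)=369, SUM(duration)=1097, ROUND(AVG(duration), 2)=274.25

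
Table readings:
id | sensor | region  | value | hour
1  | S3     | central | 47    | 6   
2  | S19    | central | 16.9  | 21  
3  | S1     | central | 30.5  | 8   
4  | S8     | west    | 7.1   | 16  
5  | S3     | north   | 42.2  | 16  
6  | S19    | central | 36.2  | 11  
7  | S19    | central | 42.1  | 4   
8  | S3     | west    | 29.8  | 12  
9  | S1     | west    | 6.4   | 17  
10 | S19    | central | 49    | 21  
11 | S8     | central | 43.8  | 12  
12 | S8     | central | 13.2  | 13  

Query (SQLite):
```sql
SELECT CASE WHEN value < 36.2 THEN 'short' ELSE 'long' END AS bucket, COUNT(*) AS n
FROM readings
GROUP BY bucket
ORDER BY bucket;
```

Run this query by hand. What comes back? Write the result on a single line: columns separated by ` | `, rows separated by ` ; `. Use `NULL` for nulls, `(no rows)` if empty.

Bucket rows by value < 36.2 → 'short' else 'long'; count each bucket.

long | 6 ; short | 6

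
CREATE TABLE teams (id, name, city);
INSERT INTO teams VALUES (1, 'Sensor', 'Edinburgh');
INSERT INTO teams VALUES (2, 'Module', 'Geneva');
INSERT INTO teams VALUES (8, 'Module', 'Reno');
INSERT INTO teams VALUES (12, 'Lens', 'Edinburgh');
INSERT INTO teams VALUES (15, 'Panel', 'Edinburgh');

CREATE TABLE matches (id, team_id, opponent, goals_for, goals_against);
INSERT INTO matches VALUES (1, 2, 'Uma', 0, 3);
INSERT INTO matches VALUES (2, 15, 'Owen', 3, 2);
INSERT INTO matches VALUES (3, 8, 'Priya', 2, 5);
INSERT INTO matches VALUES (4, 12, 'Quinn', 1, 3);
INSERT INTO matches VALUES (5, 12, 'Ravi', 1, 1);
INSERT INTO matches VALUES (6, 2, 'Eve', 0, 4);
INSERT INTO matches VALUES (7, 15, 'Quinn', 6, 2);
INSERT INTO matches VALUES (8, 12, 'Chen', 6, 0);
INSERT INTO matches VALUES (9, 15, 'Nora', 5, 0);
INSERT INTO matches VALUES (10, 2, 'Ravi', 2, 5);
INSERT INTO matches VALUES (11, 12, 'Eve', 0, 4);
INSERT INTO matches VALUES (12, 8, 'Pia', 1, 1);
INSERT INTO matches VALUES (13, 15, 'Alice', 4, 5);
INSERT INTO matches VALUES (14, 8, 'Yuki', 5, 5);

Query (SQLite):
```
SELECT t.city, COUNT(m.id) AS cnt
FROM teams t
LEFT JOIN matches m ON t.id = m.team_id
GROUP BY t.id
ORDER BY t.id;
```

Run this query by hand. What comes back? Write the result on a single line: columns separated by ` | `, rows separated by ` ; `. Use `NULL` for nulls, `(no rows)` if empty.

Edinburgh | 0 ; Geneva | 3 ; Reno | 3 ; Edinburgh | 4 ; Edinburgh | 4

LEFT JOIN keeps every teams row; unmatched ones get NULL for matches columns.
Group by teams.id and compute COUNT(m.id). COUNT(col) of an all-NULL group is 0.
  1: ids {—} → COUNT(m.id)=0
  2: ids {1, 6, 10} → COUNT(m.id)=3
  8: ids {3, 12, 14} → COUNT(m.id)=3
  12: ids {4, 5, 8, 11} → COUNT(m.id)=4
  15: ids {2, 7, 9, 13} → COUNT(m.id)=4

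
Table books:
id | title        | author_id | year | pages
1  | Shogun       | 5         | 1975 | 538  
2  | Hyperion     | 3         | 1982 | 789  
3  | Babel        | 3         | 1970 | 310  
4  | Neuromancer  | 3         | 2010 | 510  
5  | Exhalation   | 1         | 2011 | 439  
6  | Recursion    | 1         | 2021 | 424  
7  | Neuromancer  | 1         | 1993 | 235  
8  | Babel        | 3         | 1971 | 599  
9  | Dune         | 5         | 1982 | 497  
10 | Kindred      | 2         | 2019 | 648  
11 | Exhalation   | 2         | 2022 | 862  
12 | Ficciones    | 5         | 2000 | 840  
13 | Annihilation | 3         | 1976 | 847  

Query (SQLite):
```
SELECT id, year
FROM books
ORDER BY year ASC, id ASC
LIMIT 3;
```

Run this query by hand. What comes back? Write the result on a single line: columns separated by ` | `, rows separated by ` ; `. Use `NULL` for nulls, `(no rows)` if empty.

Sort by year asc, tiebreak id asc: (1970, id=3), (1971, id=8), (1975, id=1), (1976, id=13), (1982, id=2), (1982, id=9) …. Take first 3.

3 | 1970 ; 8 | 1971 ; 1 | 1975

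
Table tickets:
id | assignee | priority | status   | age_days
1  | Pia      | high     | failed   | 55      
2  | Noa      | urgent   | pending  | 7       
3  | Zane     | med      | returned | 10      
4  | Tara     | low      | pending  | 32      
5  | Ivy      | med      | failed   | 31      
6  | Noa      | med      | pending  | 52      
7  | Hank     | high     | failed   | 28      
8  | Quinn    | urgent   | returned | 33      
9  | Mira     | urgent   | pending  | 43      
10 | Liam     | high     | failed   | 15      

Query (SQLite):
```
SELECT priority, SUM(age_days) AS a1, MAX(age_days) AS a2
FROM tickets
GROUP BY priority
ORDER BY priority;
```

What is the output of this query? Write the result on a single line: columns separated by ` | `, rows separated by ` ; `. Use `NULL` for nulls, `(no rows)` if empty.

Group tickets by priority.
Per group compute: SUM(age_days), MAX(age_days).
  high: ids {1, 7, 10} → SUM(age_days)=98, MAX(age_days)=55
  low: ids {4} → SUM(age_days)=32, MAX(age_days)=32
  med: ids {3, 5, 6} → SUM(age_days)=93, MAX(age_days)=52
  urgent: ids {2, 8, 9} → SUM(age_days)=83, MAX(age_days)=43

high | 98 | 55 ; low | 32 | 32 ; med | 93 | 52 ; urgent | 83 | 43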